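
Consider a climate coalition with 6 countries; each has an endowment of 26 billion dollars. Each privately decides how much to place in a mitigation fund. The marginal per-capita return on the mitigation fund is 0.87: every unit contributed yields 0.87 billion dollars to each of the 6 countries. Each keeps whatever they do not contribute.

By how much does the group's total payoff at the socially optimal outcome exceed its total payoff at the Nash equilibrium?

658.32 billion dollars

The private return per contributed unit is 0.87 < 1, so contributing 0 is dominant for every player. At the Nash equilibrium everyone keeps their 26, and the group total is 6 × 26 = 156.
Each contributed unit returns 5.220 to the group as a whole (0.87 to each of 6 players), which exceeds 1, so the social optimum is full contribution: group total = 5.220 × 156 = 814.32.
Efficiency loss = 814.32 − 156 = 658.32.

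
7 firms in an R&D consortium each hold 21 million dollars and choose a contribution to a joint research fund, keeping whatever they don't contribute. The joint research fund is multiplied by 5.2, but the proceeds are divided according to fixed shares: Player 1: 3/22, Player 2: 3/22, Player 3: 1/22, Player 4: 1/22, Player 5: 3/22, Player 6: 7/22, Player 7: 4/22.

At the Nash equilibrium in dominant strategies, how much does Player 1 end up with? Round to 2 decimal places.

Each unit j contributes comes back to j as 5.2 × (j's share), so j prefers to contribute only if that share exceeds 1/5.2 = 0.1923; otherwise keeping the unit dominates.
Player 6 alone (share 7/22) is above the threshold, contributing 21; the remaining 6 contribute 0. Total contributed: 21.
Player 1 keeps 21 and receives 5.2 × 21 × 3/22 = 14.89 from the joint research fund, for a payoff of 35.89.

35.89 million dollars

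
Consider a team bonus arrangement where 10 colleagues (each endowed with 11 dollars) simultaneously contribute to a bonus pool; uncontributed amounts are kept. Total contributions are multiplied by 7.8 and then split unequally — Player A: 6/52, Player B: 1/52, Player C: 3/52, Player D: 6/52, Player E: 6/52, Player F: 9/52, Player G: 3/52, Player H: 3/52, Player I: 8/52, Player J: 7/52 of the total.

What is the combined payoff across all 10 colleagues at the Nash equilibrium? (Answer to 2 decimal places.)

334.40 dollars

A player with share s gets back 7.8·s per unit contributed, so full contribution is dominant for anyone with s > 1/7.8 = 0.1282 and zero contribution is dominant for anyone below.
Player F, Player I and Player J clear that bar, contributing 11 each; the remaining 7 contribute 0. Total contributed: 33.
The bonus pool pays out 7.8 × 33 = 257.40 in total (split across the unequal shares, but the aggregate is all that matters for the group sum).
The 7 free-riders keep 11 each, adding 77. Group total = 77 + 257.40 = 334.40.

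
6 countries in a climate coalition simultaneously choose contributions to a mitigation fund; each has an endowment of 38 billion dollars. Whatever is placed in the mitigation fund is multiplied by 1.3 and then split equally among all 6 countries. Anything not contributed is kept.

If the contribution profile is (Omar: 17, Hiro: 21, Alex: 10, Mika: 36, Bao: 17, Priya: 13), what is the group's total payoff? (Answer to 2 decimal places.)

Total contributed: 17 + 21 + 10 + 36 + 17 + 13 = 114; total kept: 6 × 38 − 114 = 114.
The mitigation fund pays out 1.3 × 114 = 148.20 in aggregate.
Group total = 114 + 148.20 = 262.20.

262.20 billion dollars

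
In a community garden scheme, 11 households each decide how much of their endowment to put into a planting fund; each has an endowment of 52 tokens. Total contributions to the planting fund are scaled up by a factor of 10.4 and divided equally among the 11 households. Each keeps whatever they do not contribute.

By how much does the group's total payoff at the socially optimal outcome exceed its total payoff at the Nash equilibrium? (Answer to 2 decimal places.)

Each contributed unit returns 10.4/11 = 0.9455 to its contributor — below 1 — so contributing 0 is dominant for every player. At the Nash equilibrium everyone keeps their 52, and the group total is 11 × 52 = 572.
Each contributed unit returns 10.400 to the group as a whole (0.9455 to each of 11 players), which exceeds 1, so the social optimum is full contribution: group total = 10.400 × 572 = 5948.80.
Efficiency loss = 5948.80 − 572 = 5376.80.

5376.80 tokens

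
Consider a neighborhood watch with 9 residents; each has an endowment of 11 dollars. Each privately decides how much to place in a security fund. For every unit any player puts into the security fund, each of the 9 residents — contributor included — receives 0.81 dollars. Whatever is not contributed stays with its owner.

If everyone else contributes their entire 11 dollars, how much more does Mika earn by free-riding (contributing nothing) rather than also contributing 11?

2.09 dollars

Switching from a contribution of 11 to 0 lets Mika keep an extra 11 dollars, but lowers the security fund by 11, which costs Mika their own share of that drop: 0.81 × 11 = 8.91.
Net gain = 11 − 8.91 = 2.09. The private return per contributed unit (0.81) is below 1, so free-riding is indeed the best response regardless of what the others do.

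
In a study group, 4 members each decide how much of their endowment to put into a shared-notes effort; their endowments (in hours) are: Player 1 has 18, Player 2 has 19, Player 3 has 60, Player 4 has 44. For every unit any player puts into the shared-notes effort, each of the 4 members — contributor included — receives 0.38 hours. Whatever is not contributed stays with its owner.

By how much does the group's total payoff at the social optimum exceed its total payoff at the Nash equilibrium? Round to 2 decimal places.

73.32 hours

The private return per contributed unit is 0.38 < 1 for everyone, so the Nash equilibrium is zero contribution and the group total is Σ E_j = 18 + 19 + 60 + 44 = 141.
Each contributed unit returns 1.520 to the group, so the social optimum is full contribution by everyone: group total = 1.520 × 141 = 214.32.
Efficiency loss = (1.520 − 1) × 141 = 73.32.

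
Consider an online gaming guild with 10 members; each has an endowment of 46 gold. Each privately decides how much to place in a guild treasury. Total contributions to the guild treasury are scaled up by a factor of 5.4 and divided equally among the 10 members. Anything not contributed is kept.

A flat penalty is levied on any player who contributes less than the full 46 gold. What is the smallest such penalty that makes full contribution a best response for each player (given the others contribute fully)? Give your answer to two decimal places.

Given the others contribute fully, the best deviation is to contribute 0 (any partial contribution still incurs the fine and gives up units whose private return 0.5400 is below 1).
Deviating from 46 to 0 saves 46 gold but forfeits the deviator's share of the drop in the guild treasury: 5.4/10 × 46 = 24.84.
So the deviation gain is 46 − 24.84 = 21.16, and the fine must be at least 21.16 gold to wipe it out.

21.16 gold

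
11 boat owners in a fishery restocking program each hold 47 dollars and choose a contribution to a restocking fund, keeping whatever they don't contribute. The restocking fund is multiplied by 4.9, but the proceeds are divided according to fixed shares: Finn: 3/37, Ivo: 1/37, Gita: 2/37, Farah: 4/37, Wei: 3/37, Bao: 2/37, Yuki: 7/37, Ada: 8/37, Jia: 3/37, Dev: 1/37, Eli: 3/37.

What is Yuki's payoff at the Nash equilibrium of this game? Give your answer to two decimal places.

90.57 dollars

For player j, contributing a unit is worthwhile iff 4.9 × (j's share) ≥ 1, i.e. iff j's share is at least 0.2041.
Ada alone (share 8/37) is above the threshold, contributing 47; the remaining 10 contribute 0. Total contributed: 47.
Yuki keeps 47 and receives 4.9 × 47 × 7/37 = 43.57 from the restocking fund, for a payoff of 90.57.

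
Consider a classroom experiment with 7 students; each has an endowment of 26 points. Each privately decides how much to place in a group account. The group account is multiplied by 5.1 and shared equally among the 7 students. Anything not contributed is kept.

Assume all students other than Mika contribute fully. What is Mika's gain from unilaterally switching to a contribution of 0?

7.06 points

Switching from a contribution of 26 to 0 lets Mika keep an extra 26 points, but lowers the group account by 26, which costs Mika their own share of that drop: 5.1/7 × 26 = 18.94.
Net gain = 26 − 18.94 = 7.06. The private return per contributed unit (0.7286) is below 1, so free-riding is indeed the best response regardless of what the others do.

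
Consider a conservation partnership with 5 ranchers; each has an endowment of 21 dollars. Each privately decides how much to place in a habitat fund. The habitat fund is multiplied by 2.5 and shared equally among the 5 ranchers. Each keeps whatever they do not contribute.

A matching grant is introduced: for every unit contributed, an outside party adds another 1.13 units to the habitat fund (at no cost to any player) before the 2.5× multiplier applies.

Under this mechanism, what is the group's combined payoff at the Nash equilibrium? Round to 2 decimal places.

559.13 dollars

With the mechanism, a contributed unit returns 2.5 × 2.13 / 5 = 1.0650 per unit of net cost to the contributor — now above 1 — so contributing fully is weakly dominant for every player.
At the Nash equilibrium everyone contributes 21. Group total payoff = 2.5 × 2.13 × 105 = 559.13.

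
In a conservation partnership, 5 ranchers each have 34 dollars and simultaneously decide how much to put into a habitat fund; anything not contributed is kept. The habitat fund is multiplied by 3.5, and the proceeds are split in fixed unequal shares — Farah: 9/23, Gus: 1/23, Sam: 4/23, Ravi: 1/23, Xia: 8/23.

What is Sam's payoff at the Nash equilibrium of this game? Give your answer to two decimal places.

75.39 dollars

Player j's private return per contributed unit is 3.5 × (j's share). Contributing is weakly dominant for j when that share is at least 1/3.5 = 0.2857, and contributing 0 is dominant otherwise.
The shares above 0.2857 belong to Farah and Xia, contributing 34 each; the remaining 3 contribute 0. Total contributed: 68.
Sam keeps 34 and receives 3.5 × 68 × 4/23 = 41.39 from the habitat fund, for a payoff of 75.39.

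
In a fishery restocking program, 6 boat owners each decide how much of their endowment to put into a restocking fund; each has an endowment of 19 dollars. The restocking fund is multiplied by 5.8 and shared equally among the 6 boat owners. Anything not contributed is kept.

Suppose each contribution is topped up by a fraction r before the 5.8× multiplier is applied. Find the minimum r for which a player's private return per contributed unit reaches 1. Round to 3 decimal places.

0.034

With matching at rate r, one contributed unit becomes (1 + r) in the restocking fund and returns 5.8 × (1 + r) / 6 to the contributor.
Setting this equal to 1: 1 + r = 6/5.8 = 1.0345.
So the minimum matching rate is r = 1.0345 − 1 = 0.034.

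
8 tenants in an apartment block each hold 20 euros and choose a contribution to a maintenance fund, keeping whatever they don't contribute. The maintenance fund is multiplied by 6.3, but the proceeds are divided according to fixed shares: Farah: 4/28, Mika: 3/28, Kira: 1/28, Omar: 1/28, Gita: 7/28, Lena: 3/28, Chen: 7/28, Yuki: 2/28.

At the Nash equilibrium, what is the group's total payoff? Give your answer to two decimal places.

372.00 euros

Each unit j contributes comes back to j as 6.3 × (j's share), so j prefers to contribute only if that share exceeds 1/6.3 = 0.1587; otherwise keeping the unit dominates.
The shares above 0.1587 belong to Gita and Chen, contributing 20 each; the remaining 6 contribute 0. Total contributed: 40.
The maintenance fund pays out 6.3 × 40 = 252.00 in total (split across the unequal shares, but the aggregate is all that matters for the group sum).
The 6 free-riders keep 20 each, adding 120. Group total = 120 + 252.00 = 372.00.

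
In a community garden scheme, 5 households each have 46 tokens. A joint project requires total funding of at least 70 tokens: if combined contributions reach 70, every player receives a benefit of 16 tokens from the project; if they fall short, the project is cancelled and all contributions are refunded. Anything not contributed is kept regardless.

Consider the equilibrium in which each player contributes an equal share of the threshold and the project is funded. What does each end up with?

Equal share of the threshold: 70/5 = 14.
At this profile no one gains by cutting their contribution: any cut drops the total below 70, the project is cancelled, contributions are refunded, and the deviator ends with 46, which is less than 46 − 14 + 16 = 48. Contributing more than 14 just wastes the excess. So contributing exactly 14 is a best response.
Each player's payoff: 46 − 14 + 16 = 48.

48 tokens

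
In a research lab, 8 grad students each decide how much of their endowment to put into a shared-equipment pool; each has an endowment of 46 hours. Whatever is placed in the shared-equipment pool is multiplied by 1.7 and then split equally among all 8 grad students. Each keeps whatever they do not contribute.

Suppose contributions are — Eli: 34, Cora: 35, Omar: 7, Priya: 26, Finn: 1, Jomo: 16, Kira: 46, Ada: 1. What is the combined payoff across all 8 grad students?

Total contributed: 34 + 35 + 7 + 26 + 1 + 16 + 46 + 1 = 166; total kept: 8 × 46 − 166 = 202.
The shared-equipment pool pays out 1.7 × 166 = 282.20 in aggregate.
Group total = 202 + 282.20 = 484.20.

484.20 hours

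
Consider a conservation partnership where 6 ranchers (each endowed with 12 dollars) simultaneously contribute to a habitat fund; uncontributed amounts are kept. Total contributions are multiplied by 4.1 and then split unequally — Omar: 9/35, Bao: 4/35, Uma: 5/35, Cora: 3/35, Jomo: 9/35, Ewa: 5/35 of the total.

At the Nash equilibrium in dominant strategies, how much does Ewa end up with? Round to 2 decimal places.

A player with share s gets back 4.1·s per unit contributed, so full contribution is dominant for anyone with s > 1/4.1 = 0.2439 and zero contribution is dominant for anyone below.
Omar and Jomo are above the threshold, contributing 12 each; the remaining 4 contribute 0. Total contributed: 24.
Ewa keeps 12 and receives 4.1 × 24 × 5/35 = 14.06 from the habitat fund, for a payoff of 26.06.

26.06 dollars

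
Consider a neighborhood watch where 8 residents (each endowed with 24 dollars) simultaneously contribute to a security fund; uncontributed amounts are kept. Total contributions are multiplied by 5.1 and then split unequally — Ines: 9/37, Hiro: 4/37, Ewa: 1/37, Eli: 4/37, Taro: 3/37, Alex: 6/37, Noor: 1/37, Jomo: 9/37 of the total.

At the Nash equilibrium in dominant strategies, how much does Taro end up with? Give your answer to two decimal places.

Each unit j contributes comes back to j as 5.1 × (j's share), so j prefers to contribute only if that share exceeds 1/5.1 = 0.1961; otherwise keeping the unit dominates.
The shares above 0.1961 belong to Ines and Jomo, contributing 24 each; the remaining 6 contribute 0. Total contributed: 48.
Taro keeps 24 and receives 5.1 × 48 × 3/37 = 19.85 from the security fund, for a payoff of 43.85.

43.85 dollars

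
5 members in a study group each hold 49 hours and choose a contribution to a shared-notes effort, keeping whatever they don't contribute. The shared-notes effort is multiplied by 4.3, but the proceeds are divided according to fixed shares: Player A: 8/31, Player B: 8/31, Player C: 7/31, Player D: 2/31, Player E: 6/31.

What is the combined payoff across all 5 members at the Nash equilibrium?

568.40 hours

Each unit j contributes comes back to j as 4.3 × (j's share), so j prefers to contribute only if that share exceeds 1/4.3 = 0.2326; otherwise keeping the unit dominates.
The shares above 0.2326 belong to Player A and Player B, contributing 49 each; the remaining 3 contribute 0. Total contributed: 98.
The shared-notes effort pays out 4.3 × 98 = 421.40 in total (split across the unequal shares, but the aggregate is all that matters for the group sum).
The 3 free-riders keep 49 each, adding 147. Group total = 147 + 421.40 = 568.40.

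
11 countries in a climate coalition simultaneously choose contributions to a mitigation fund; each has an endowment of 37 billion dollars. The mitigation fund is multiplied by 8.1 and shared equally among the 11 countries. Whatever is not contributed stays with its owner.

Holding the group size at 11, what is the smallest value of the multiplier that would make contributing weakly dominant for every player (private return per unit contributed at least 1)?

A contributed unit returns (multiplier)/11 to its contributor.
This reaches 1 exactly when the multiplier is 11.

11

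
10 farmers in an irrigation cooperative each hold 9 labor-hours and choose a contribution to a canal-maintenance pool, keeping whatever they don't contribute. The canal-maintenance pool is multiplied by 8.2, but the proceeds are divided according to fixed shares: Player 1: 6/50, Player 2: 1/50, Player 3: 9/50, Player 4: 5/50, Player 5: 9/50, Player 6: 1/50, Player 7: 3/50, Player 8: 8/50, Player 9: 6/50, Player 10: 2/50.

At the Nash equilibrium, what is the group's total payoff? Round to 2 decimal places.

Each unit j contributes comes back to j as 8.2 × (j's share), so j prefers to contribute only if that share exceeds 1/8.2 = 0.1220; otherwise keeping the unit dominates.
Player 3, Player 5 and Player 8 are above the threshold, contributing 9 each; the remaining 7 contribute 0. Total contributed: 27.
The canal-maintenance pool pays out 8.2 × 27 = 221.40 in total (split across the unequal shares, but the aggregate is all that matters for the group sum).
The 7 free-riders keep 9 each, adding 63. Group total = 63 + 221.40 = 284.40.

284.40 labor-hours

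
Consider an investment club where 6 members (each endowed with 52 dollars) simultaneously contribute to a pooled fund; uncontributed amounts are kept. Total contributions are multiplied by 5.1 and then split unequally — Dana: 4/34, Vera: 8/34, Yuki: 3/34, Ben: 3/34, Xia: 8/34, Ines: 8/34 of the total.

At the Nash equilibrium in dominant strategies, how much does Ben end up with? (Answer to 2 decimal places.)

A player with share s gets back 5.1·s per unit contributed, so full contribution is dominant for anyone with s > 1/5.1 = 0.1961 and zero contribution is dominant for anyone below.
Vera, Xia and Ines are above the threshold, contributing 52 each; the remaining 3 contribute 0. Total contributed: 156.
Ben keeps 52 and receives 5.1 × 156 × 3/34 = 70.20 from the pooled fund, for a payoff of 122.20.

122.20 dollars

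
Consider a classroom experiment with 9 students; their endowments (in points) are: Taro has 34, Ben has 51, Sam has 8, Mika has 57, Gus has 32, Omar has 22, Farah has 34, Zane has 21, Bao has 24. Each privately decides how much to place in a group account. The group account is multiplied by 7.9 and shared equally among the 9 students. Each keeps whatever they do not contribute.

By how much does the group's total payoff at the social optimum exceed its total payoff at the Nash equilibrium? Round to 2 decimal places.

1952.70 points

The private return per contributed unit is 7.9/9 = 0.8778 < 1 for every player regardless of endowment, so the Nash equilibrium is zero contribution and the group total is Σ E_j = 34 + 51 + 8 + 57 + 32 + 22 + 34 + 21 + 24 = 283.
Each contributed unit returns 7.900 to the group, so the social optimum is full contribution by everyone: group total = 7.900 × 283 = 2235.70.
Efficiency loss = (7.900 − 1) × 283 = 1952.70.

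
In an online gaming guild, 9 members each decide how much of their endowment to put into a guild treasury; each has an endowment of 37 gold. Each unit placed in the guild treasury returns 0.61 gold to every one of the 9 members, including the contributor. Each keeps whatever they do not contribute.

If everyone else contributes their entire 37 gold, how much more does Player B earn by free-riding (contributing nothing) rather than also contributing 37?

14.43 gold

Switching from a contribution of 37 to 0 lets Player B keep an extra 37 gold, but lowers the guild treasury by 37, which costs Player B their own share of that drop: 0.61 × 37 = 22.57.
Net gain = 37 − 22.57 = 14.43. The private return per contributed unit (0.61) is below 1, so free-riding is indeed the best response regardless of what the others do.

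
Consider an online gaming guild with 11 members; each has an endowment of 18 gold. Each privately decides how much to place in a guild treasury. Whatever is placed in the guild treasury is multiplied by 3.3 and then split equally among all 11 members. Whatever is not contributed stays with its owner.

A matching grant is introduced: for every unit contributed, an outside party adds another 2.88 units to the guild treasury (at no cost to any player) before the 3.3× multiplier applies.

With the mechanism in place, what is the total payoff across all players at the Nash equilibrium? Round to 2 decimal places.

2535.19 gold

The effective private return per unit is now 3.3 × 3.88 / 11 = 1.1640 > 1, so every player's dominant strategy flips to full contribution.
At the Nash equilibrium everyone contributes 18. Group total payoff = 3.3 × 3.88 × 198 = 2535.19.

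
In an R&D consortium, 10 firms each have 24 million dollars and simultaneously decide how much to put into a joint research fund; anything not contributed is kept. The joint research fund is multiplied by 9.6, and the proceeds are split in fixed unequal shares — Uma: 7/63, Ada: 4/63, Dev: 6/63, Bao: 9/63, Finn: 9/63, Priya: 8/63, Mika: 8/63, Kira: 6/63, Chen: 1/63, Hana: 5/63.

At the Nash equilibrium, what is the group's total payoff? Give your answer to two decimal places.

For player j, contributing a unit is worthwhile iff 9.6 × (j's share) ≥ 1, i.e. iff j's share is at least 0.1042.
The shares above 0.1042 belong to Uma, Bao, Finn, Priya and Mika, contributing 24 each; the remaining 5 contribute 0. Total contributed: 120.
The joint research fund pays out 9.6 × 120 = 1152.00 in total (split across the unequal shares, but the aggregate is all that matters for the group sum).
The 5 free-riders keep 24 each, adding 120. Group total = 120 + 1152.00 = 1272.00.

1272.00 million dollars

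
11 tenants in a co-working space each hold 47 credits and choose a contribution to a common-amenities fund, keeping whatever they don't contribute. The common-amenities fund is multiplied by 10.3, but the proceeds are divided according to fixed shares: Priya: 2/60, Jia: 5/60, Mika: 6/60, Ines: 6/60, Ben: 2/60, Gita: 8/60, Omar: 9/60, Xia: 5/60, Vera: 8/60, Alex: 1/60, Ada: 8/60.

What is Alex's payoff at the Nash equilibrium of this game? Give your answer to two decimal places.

For player j, contributing a unit is worthwhile iff 10.3 × (j's share) ≥ 1, i.e. iff j's share is at least 0.0971.
Mika, Ines, Gita, Omar, Vera and Ada are above the threshold, contributing 47 each; the remaining 5 contribute 0. Total contributed: 282.
Alex keeps 47 and receives 10.3 × 282 × 1/60 = 48.41 from the common-amenities fund, for a payoff of 95.41.

95.41 credits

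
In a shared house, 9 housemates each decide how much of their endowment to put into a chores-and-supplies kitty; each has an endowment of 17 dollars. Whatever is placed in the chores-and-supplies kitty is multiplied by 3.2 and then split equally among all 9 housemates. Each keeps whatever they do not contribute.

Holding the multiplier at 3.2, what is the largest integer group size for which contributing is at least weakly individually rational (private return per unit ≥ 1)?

Private return per unit is 3.2/(group size), which is ≥ 1 whenever the group size is ≤ 3.2.
The largest such integer is 3.

3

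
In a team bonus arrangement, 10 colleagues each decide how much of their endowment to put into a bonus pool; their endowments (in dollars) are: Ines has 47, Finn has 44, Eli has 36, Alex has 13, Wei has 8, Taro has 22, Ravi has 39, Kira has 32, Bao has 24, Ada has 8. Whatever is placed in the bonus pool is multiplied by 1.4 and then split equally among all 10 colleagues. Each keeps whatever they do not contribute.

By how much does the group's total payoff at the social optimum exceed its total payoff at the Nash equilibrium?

109.20 dollars

The private return per contributed unit is 1.4/10 = 0.1400 < 1 for every player regardless of endowment, so the Nash equilibrium is zero contribution and the group total is Σ E_j = 47 + 44 + 36 + 13 + 8 + 22 + 39 + 32 + 24 + 8 = 273.
Each contributed unit returns 1.400 to the group, so the social optimum is full contribution by everyone: group total = 1.400 × 273 = 382.20.
Efficiency loss = (1.400 − 1) × 273 = 109.20.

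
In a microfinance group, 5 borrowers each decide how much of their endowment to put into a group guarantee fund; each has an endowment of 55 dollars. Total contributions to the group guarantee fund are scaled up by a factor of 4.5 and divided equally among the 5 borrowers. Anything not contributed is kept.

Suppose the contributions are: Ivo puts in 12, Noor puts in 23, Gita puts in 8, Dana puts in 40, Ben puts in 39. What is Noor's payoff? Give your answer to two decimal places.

Total contributed: 12 + 23 + 8 + 40 + 39 = 122.
Each receives 4.5 × 122 / 5 = 109.80 from the group guarantee fund.
Noor keeps 55 − 23 = 32, so Noor's payoff is 32 + 109.80 = 141.80.

141.80 dollars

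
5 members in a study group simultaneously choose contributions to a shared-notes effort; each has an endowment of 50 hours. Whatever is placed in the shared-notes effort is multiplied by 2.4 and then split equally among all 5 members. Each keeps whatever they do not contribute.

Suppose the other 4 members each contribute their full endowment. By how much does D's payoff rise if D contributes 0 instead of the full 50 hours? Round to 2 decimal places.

Switching from a contribution of 50 to 0 lets D keep an extra 50 hours, but lowers the shared-notes effort by 50, which costs D their own share of that drop: 2.4/5 × 50 = 24.00.
Net gain = 50 − 24.00 = 26.00. The private return per contributed unit (0.4800) is below 1, so free-riding is indeed the best response regardless of what the others do.

26.00 hours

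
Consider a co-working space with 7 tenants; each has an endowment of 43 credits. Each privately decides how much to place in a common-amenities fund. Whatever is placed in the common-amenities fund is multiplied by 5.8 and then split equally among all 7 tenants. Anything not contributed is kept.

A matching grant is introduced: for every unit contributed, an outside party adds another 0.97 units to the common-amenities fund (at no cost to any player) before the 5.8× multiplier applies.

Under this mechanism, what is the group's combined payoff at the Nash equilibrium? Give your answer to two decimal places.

3439.23 credits

Under the mechanism each unit contributed yields 5.8 × 1.97 / 7 = 1.6323 back to its contributor per unit of net cost, which exceeds 1, making full contribution the dominant choice for everyone.
So the Nash equilibrium is full contribution by all 7; the group earns 5.8 × 1.97 × 301 = 3439.23.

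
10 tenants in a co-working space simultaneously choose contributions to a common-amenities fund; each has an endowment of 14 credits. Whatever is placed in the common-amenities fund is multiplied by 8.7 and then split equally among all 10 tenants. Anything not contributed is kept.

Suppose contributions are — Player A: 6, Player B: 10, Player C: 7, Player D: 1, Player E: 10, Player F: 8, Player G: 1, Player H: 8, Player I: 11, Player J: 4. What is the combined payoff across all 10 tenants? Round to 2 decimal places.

Total contributed: 6 + 10 + 7 + 1 + 10 + 8 + 1 + 8 + 11 + 4 = 66; total kept: 10 × 14 − 66 = 74.
The common-amenities fund pays out 8.7 × 66 = 574.20 in aggregate.
Group total = 74 + 574.20 = 648.20.

648.20 credits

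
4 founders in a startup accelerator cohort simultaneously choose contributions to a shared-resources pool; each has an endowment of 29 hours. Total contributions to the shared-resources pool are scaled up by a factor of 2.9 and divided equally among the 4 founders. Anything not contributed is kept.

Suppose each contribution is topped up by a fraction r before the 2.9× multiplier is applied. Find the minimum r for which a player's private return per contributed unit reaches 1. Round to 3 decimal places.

0.379

With matching at rate r, one contributed unit becomes (1 + r) in the shared-resources pool and returns 2.9 × (1 + r) / 4 to the contributor.
Setting this equal to 1: 1 + r = 4/2.9 = 1.3793.
So the minimum matching rate is r = 1.3793 − 1 = 0.379.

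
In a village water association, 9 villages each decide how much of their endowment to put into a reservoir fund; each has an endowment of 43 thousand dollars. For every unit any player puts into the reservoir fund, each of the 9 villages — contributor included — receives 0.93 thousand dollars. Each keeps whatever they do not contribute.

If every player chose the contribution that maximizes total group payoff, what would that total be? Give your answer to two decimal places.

Each contributed unit returns 8.370 to the group as a whole (0.93 to each of 9 players), which exceeds 1, so the social optimum is full contribution: group total = 8.370 × 387 = 3239.19.

3239.19 thousand dollars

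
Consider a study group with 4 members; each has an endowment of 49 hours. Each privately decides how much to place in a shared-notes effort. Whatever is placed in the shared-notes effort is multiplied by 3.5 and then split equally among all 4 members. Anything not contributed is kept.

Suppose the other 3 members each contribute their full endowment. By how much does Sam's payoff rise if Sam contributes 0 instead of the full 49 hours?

6.13 hours

Switching from a contribution of 49 to 0 lets Sam keep an extra 49 hours, but lowers the shared-notes effort by 49, which costs Sam their own share of that drop: 3.5/4 × 49 = 42.87.
Net gain = 49 − 42.87 = 6.13. The private return per contributed unit (0.8750) is below 1, so free-riding is indeed the best response regardless of what the others do.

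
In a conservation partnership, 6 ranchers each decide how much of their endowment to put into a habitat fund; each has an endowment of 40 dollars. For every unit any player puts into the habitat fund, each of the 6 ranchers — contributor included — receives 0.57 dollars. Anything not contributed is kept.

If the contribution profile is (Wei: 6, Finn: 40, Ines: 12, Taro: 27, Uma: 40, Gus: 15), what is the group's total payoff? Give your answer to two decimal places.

Total contributed: 6 + 40 + 12 + 27 + 40 + 15 = 140; total kept: 6 × 40 − 140 = 100.
The habitat fund pays out 0.57 × 6 × 140 = 478.80 in aggregate.
Group total = 100 + 478.80 = 578.80.

578.80 dollars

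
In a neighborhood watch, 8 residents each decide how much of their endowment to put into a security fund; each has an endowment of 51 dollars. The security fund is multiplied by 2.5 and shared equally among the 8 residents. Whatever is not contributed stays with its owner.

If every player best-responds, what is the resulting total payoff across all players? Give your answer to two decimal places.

Each contributed unit returns 2.5/8 = 0.3125 to its contributor — below 1 — so contributing 0 is dominant for every player. At the Nash equilibrium everyone keeps their 51, and the group total is 8 × 51 = 408.

408.00 dollars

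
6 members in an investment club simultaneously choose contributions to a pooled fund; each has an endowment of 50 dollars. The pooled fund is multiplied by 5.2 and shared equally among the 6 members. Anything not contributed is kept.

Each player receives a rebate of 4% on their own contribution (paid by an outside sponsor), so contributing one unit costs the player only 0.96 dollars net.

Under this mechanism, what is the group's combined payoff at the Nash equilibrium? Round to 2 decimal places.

300.00 dollars

The effective private return is (5.2/6) / 0.96 = 0.9028, which is still under 1, so the mechanism doesn't change anyone's dominant strategy: zero contribution.
At the Nash equilibrium no one contributes; group total payoff = 6 × 50 = 300.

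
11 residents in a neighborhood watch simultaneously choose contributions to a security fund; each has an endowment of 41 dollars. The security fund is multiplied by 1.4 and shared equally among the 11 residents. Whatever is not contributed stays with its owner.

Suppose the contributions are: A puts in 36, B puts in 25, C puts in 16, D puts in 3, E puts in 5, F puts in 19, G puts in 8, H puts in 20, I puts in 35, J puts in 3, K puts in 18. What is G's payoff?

56.93 dollars

Total contributed: 36 + 25 + 16 + 3 + 5 + 19 + 8 + 20 + 35 + 3 + 18 = 188.
Each receives 1.4 × 188 / 11 = 23.93 from the security fund.
G keeps 41 − 8 = 33, so G's payoff is 33 + 23.93 = 56.93.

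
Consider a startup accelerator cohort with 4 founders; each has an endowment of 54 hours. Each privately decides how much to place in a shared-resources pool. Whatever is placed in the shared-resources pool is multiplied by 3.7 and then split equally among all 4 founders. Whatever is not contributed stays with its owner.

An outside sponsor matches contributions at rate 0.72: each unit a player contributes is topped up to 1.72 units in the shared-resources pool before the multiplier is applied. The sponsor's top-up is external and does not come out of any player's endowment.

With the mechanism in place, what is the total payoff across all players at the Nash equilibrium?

The effective private return per unit is now 3.7 × 1.72 / 4 = 1.5910 > 1, so every player's dominant strategy flips to full contribution.
So the Nash equilibrium is full contribution by all 4; the group earns 3.7 × 1.72 × 216 = 1374.62.

1374.62 hours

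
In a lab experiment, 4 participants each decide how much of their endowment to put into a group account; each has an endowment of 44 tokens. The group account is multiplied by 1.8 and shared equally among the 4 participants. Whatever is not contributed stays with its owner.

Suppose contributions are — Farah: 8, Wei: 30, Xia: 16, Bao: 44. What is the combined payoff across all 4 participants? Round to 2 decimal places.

Total contributed: 8 + 30 + 16 + 44 = 98; total kept: 4 × 44 − 98 = 78.
The group account pays out 1.8 × 98 = 176.40 in aggregate.
Group total = 78 + 176.40 = 254.40.

254.40 tokens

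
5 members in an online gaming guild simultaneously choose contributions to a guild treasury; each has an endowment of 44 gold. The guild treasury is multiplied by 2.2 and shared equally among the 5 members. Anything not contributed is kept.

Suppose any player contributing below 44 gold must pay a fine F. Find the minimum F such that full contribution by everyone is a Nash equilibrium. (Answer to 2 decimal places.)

24.64 gold

Given the others contribute fully, the best deviation is to contribute 0 (any partial contribution still incurs the fine and gives up units whose private return 0.4400 is below 1).
Deviating from 44 to 0 saves 44 gold but forfeits the deviator's share of the drop in the guild treasury: 2.2/5 × 44 = 19.36.
So the deviation gain is 44 − 19.36 = 24.64, and the fine must be at least 24.64 gold to wipe it out.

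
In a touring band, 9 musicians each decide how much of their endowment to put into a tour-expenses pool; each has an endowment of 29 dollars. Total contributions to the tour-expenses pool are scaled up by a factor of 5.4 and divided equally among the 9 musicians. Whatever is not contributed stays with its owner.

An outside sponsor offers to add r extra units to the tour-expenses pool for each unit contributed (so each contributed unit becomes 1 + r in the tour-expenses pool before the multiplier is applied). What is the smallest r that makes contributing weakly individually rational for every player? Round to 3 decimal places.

With matching at rate r, one contributed unit becomes (1 + r) in the tour-expenses pool and returns 5.4 × (1 + r) / 9 to the contributor.
Setting this equal to 1: 1 + r = 9/5.4 = 1.6667.
So the minimum matching rate is r = 1.6667 − 1 = 0.667.

0.667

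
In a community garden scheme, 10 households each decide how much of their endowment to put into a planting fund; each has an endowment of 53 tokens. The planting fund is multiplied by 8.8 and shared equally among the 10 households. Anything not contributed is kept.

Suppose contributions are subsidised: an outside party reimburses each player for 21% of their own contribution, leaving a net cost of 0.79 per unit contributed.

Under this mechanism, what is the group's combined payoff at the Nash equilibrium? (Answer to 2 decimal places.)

4775.30 tokens

The effective private return per unit is now (8.8/10) / 0.79 = 1.1139 > 1, so every player's dominant strategy flips to full contribution.
At the Nash equilibrium everyone contributes 53. Group total payoff = 10 × (53 × 0.21 + 8.8 × 53) = 4775.30.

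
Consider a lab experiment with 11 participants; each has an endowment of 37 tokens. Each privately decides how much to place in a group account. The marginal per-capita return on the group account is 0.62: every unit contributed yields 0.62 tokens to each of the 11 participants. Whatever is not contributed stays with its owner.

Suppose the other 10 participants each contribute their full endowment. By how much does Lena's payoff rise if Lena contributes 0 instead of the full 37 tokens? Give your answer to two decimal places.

Switching from a contribution of 37 to 0 lets Lena keep an extra 37 tokens, but lowers the group account by 37, which costs Lena their own share of that drop: 0.62 × 37 = 22.94.
Net gain = 37 − 22.94 = 14.06. The private return per contributed unit (0.62) is below 1, so free-riding is indeed the best response regardless of what the others do.

14.06 tokens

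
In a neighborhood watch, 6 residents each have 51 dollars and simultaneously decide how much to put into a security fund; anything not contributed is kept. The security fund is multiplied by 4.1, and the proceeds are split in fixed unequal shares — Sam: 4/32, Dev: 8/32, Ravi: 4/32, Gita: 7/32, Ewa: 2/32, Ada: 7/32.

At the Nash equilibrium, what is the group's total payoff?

A player with share s gets back 4.1·s per unit contributed, so full contribution is dominant for anyone with s > 1/4.1 = 0.2439 and zero contribution is dominant for anyone below.
The only share above 0.2439 is Dev's 8/32, contributing 51; the remaining 5 contribute 0. Total contributed: 51.
The security fund pays out 4.1 × 51 = 209.10 in total (split across the unequal shares, but the aggregate is all that matters for the group sum).
The 5 free-riders keep 51 each, adding 255. Group total = 255 + 209.10 = 464.10.

464.10 dollars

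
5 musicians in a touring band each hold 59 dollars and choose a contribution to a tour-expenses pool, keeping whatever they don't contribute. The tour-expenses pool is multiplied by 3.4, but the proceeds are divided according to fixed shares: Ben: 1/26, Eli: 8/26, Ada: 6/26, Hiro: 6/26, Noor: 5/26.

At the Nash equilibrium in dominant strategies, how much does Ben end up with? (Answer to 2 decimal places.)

66.72 dollars

Each unit j contributes comes back to j as 3.4 × (j's share), so j prefers to contribute only if that share exceeds 1/3.4 = 0.2941; otherwise keeping the unit dominates.
The only share above 0.2941 is Eli's 8/26, contributing 59; the remaining 4 contribute 0. Total contributed: 59.
Ben keeps 59 and receives 3.4 × 59 × 1/26 = 7.72 from the tour-expenses pool, for a payoff of 66.72.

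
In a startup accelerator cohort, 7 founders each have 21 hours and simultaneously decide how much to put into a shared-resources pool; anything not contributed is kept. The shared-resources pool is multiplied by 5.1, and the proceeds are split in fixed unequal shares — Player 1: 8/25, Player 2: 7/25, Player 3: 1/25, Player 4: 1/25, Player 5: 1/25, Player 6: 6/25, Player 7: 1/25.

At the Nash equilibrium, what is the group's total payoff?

405.30 hours

A player with share s gets back 5.1·s per unit contributed, so full contribution is dominant for anyone with s > 1/5.1 = 0.1961 and zero contribution is dominant for anyone below.
The shares above 0.1961 belong to Player 1, Player 2 and Player 6, contributing 21 each; the remaining 4 contribute 0. Total contributed: 63.
The shared-resources pool pays out 5.1 × 63 = 321.30 in total (split across the unequal shares, but the aggregate is all that matters for the group sum).
The 4 free-riders keep 21 each, adding 84. Group total = 84 + 321.30 = 405.30.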